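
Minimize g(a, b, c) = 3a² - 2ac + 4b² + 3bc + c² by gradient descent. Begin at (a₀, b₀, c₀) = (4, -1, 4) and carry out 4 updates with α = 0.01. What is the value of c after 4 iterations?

∇g = (6a - 2c, 8b + 3c, -2a + 3b + 2c)
Step 1: at (4, -1, 4), ∇g = (16, 4, -3) → (4, -1, 4) − 0.01·(16, 4, -3) = (3.84, -1.04, 4.03)
Step 2: at (3.84, -1.04, 4.03), ∇g = (14.98, 3.77, -2.74) → (3.84, -1.04, 4.03) − 0.01·(14.98, 3.77, -2.74) = (3.6902, -1.0777, 4.0574)
Step 3: at (3.6902, -1.0777, 4.0574), ∇g = (14.0264, 3.5506, -2.4987) → (3.6902, -1.0777, 4.0574) − 0.01·(14.0264, 3.5506, -2.4987) = (3.549936, -1.113206, 4.082387)
Step 4: at (3.549936, -1.113206, 4.082387), ∇g = (13.134842, 3.341513, -2.274716) → (3.549936, -1.113206, 4.082387) − 0.01·(13.134842, 3.341513, -2.274716) = (3.41858758, -1.14662113, 4.10513416)
c = 4.10513416

4.10513416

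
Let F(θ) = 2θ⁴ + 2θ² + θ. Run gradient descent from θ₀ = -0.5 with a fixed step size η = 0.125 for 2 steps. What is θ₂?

F′(θ) = 8θ³ + 4θ + 1
θ₁ = -0.5 − 0.125·(-2) = -0.25
θ₂ = -0.25 − 0.125·(-0.125) = -0.234375

-0.234375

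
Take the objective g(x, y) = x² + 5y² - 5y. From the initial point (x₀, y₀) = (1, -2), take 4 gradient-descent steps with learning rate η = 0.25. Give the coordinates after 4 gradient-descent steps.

∇g = (2x, 10y - 5)
(x₁, y₁) = (1, -2) − 0.25·(2, -25) = (0.5, 4.25)
(x₂, y₂) = (0.5, 4.25) − 0.25·(1, 37.5) = (0.25, -5.125)
(x₃, y₃) = (0.25, -5.125) − 0.25·(0.5, -56.25) = (0.125, 8.9375)
(x₄, y₄) = (0.125, 8.9375) − 0.25·(0.25, 84.375) = (0.0625, -12.15625)

(0.0625, -12.15625)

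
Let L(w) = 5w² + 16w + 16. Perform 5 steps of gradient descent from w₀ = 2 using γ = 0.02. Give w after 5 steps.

-0.420352

L′(w) = 10w + 16
Step 1: L′(2) = 36; w₁ = 2 − 0.02·36 = 1.28
Step 2: L′(1.28) = 28.8; w₂ = 1.28 − 0.02·28.8 = 0.704
Step 3: L′(0.704) = 23.04; w₃ = 0.704 − 0.02·23.04 = 0.2432
Step 4: L′(0.2432) = 18.432; w₄ = 0.2432 − 0.02·18.432 = -0.12544
Step 5: L′(-0.12544) = 14.7456; w₅ = -0.12544 − 0.02·14.7456 = -0.420352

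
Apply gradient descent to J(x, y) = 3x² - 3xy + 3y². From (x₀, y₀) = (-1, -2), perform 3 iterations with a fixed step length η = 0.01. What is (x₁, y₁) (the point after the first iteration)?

(-1, -1.91)

∇J = (6x - 3y, -3x + 6y)
(x₁, y₁) = (-1, -2) − 0.01·(0, -9) = (-1, -1.91)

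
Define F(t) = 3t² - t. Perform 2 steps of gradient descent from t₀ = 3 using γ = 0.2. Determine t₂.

F′(t) = 6t - 1
Step 1: F′(3) = 17; t₁ = 3 − 0.2·17 = -0.4
Step 2: F′(-0.4) = -3.4; t₂ = -0.4 − 0.2·(-3.4) = 0.28

0.28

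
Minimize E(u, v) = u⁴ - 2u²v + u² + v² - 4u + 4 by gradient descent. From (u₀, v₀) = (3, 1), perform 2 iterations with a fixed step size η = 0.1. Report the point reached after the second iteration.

(113.6608, 11.328)

∇E = (4u³ - 4uv + 2u - 4, -2u² + 2v)
(u₁, v₁) = (3, 1) − 0.1·(98, -16) = (-6.8, 2.6)
(u₂, v₂) = (-6.8, 2.6) − 0.1·(-1204.608, -87.28) = (113.6608, 11.328)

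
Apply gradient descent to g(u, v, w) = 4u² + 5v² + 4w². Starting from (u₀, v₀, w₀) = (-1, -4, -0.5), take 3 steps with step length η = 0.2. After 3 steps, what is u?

0.216

∇g = (8u, 10v, 8w)
(u₁, v₁, w₁) = (-1, -4, -0.5) − 0.2·(-8, -40, -4) = (0.6, 4, 0.3)
(u₂, v₂, w₂) = (0.6, 4, 0.3) − 0.2·(4.8, 40, 2.4) = (-0.36, -4, -0.18)
(u₃, v₃, w₃) = (-0.36, -4, -0.18) − 0.2·(-2.88, -40, -1.44) = (0.216, 4, 0.108)
u = 0.216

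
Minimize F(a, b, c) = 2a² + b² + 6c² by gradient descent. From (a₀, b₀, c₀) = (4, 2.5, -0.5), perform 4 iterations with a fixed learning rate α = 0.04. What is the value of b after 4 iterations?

∇F = (4a, 2b, 12c)
Step 1: at (4, 2.5, -0.5), ∇F = (16, 5, -6) → (4, 2.5, -0.5) − 0.04·(16, 5, -6) = (3.36, 2.3, -0.26)
Step 2: at (3.36, 2.3, -0.26), ∇F = (13.44, 4.6, -3.12) → (3.36, 2.3, -0.26) − 0.04·(13.44, 4.6, -3.12) = (2.8224, 2.116, -0.1352)
Step 3: at (2.8224, 2.116, -0.1352), ∇F = (11.2896, 4.232, -1.6224) → (2.8224, 2.116, -0.1352) − 0.04·(11.2896, 4.232, -1.6224) = (2.370816, 1.94672, -0.070304)
Step 4: at (2.370816, 1.94672, -0.070304), ∇F = (9.483264, 3.89344, -0.843648) → (2.370816, 1.94672, -0.070304) − 0.04·(9.483264, 3.89344, -0.843648) = (1.99148544, 1.7909824, -0.03655808)
b = 1.7909824

1.7909824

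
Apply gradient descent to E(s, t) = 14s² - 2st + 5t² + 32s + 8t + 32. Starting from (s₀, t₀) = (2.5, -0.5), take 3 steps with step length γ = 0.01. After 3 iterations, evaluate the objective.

∇E = (28s - 2t + 32, -2s + 10t + 8)
Step 1: at (2.5, -0.5), ∇E = (103, -2) → (2.5, -0.5) − 0.01·(103, -2) = (1.47, -0.48)
Step 2: at (1.47, -0.48), ∇E = (74.12, 0.26) → (1.47, -0.48) − 0.01·(74.12, 0.26) = (0.7288, -0.4826)
Step 3: at (0.7288, -0.4826), ∇E = (53.3716, 1.7164) → (0.7288, -0.4826) − 0.01·(53.3716, 1.7164) = (0.195084, -0.499764)
E(0.195084, -0.499764) = 36.221196937616

36.221196937616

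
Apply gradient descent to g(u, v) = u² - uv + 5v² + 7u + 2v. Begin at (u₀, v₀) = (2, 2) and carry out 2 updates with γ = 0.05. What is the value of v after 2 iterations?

0.4775

∇g = (2u - v + 7, -u + 10v + 2)
Step 1: at (2, 2), ∇g = (9, 20) → (2, 2) − 0.05·(9, 20) = (1.55, 1)
Step 2: at (1.55, 1), ∇g = (9.1, 10.45) → (1.55, 1) − 0.05·(9.1, 10.45) = (1.095, 0.4775)
v = 0.4775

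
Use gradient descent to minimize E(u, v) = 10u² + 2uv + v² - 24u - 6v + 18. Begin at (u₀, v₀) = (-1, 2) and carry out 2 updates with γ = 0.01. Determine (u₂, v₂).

∇E = (20u + 2v - 24, 2u + 2v - 6)
(u₁, v₁) = (-1, 2) − 0.01·(-40, -4) = (-0.6, 2.04)
(u₂, v₂) = (-0.6, 2.04) − 0.01·(-31.92, -3.12) = (-0.2808, 2.0712)

(-0.2808, 2.0712)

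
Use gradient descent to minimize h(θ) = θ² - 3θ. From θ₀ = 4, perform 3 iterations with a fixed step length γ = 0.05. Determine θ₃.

3.3225

h′(θ) = 2θ - 3
Step 1: h′(4) = 5; θ₁ = 4 − 0.05·5 = 3.75
Step 2: h′(3.75) = 4.5; θ₂ = 3.75 − 0.05·4.5 = 3.525
Step 3: h′(3.525) = 4.05; θ₃ = 3.525 − 0.05·4.05 = 3.3225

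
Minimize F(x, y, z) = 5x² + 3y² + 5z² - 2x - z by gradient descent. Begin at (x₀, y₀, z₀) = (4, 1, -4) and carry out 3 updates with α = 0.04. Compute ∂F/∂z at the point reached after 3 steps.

∇F = (10x - 2, 6y, 10z - 1)
Step 1: at (4, 1, -4), ∇F = (38, 6, -41) → (4, 1, -4) − 0.04·(38, 6, -41) = (2.48, 0.76, -2.36)
Step 2: at (2.48, 0.76, -2.36), ∇F = (22.8, 4.56, -24.6) → (2.48, 0.76, -2.36) − 0.04·(22.8, 4.56, -24.6) = (1.568, 0.5776, -1.376)
Step 3: at (1.568, 0.5776, -1.376), ∇F = (13.68, 3.4656, -14.76) → (1.568, 0.5776, -1.376) − 0.04·(13.68, 3.4656, -14.76) = (1.0208, 0.438976, -0.7856)
∂F/∂z at (1.0208, 0.438976, -0.7856) = -8.856

-8.856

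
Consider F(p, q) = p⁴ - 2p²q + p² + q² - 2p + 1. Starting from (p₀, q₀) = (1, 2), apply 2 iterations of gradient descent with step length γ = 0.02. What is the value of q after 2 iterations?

1.928256

∇F = (4p³ - 4pq + 2p - 2, -2p² + 2q)
Step 1: at (1, 2), ∇F = (-4, 2) → (1, 2) − 0.02·(-4, 2) = (1.08, 1.96)
Step 2: at (1.08, 1.96), ∇F = (-3.268352, 1.5872) → (1.08, 1.96) − 0.02·(-3.268352, 1.5872) = (1.14536704, 1.928256)
q = 1.928256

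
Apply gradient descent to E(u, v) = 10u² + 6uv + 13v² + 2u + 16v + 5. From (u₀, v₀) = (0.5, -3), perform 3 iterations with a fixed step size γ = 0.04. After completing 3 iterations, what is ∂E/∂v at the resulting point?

∇E = (20u + 6v + 2, 6u + 26v + 16)
(u₁, v₁) = (0.5, -3) − 0.04·(-6, -59) = (0.74, -0.64)
(u₂, v₂) = (0.74, -0.64) − 0.04·(12.96, 3.8) = (0.2216, -0.792)
(u₃, v₃) = (0.2216, -0.792) − 0.04·(1.68, -3.2624) = (0.1544, -0.661504)
∂E/∂v at (0.1544, -0.661504) = -0.272704

-0.272704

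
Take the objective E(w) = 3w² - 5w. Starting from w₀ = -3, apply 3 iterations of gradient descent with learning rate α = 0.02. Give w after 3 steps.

E′(w) = 6w - 5
Step 1: E′(-3) = -23; w₁ = -3 − 0.02·(-23) = -2.54
Step 2: E′(-2.54) = -20.24; w₂ = -2.54 − 0.02·(-20.24) = -2.1352
Step 3: E′(-2.1352) = -17.8112; w₃ = -2.1352 − 0.02·(-17.8112) = -1.778976

-1.778976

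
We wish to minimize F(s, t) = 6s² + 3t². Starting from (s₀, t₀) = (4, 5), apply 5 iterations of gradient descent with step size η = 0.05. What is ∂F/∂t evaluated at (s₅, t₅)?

5.0421

∇F = (12s, 6t)
(s₁, t₁) = (4, 5) − 0.05·(48, 30) = (1.6, 3.5)
(s₂, t₂) = (1.6, 3.5) − 0.05·(19.2, 21) = (0.64, 2.45)
(s₃, t₃) = (0.64, 2.45) − 0.05·(7.68, 14.7) = (0.256, 1.715)
(s₄, t₄) = (0.256, 1.715) − 0.05·(3.072, 10.29) = (0.1024, 1.2005)
(s₅, t₅) = (0.1024, 1.2005) − 0.05·(1.2288, 7.203) = (0.04096, 0.84035)
∂F/∂t at (0.04096, 0.84035) = 5.0421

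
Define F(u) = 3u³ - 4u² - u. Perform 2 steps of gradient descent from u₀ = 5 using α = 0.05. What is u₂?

F′(u) = 9u² - 8u - 1
u₁ = 5 − 0.05·184 = -4.2
u₂ = -4.2 − 0.05·191.36 = -13.768

-13.768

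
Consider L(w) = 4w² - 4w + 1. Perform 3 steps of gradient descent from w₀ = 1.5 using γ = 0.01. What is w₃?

1.278688

L′(w) = 8w - 4
Step 1: L′(1.5) = 8; w₁ = 1.5 − 0.01·8 = 1.42
Step 2: L′(1.42) = 7.36; w₂ = 1.42 − 0.01·7.36 = 1.3464
Step 3: L′(1.3464) = 6.7712; w₃ = 1.3464 − 0.01·6.7712 = 1.278688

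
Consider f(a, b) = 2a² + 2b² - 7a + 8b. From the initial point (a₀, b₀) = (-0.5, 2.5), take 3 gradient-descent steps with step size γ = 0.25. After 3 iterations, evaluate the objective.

-14.125

∇f = (4a - 7, 4b + 8)
(a₁, b₁) = (-0.5, 2.5) − 0.25·(-9, 18) = (1.75, -2)
(a₂, b₂) = (1.75, -2) − 0.25·(0, 0) = (1.75, -2)
(a₃, b₃) = (1.75, -2) − 0.25·(0, 0) = (1.75, -2)
f(1.75, -2) = -14.125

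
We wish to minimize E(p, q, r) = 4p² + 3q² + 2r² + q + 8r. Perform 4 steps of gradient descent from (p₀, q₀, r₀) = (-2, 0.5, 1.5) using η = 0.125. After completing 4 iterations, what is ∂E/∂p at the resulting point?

∇E = (8p, 6q + 1, 4r + 8)
(p₁, q₁, r₁) = (-2, 0.5, 1.5) − 0.125·(-16, 4, 14) = (0, 0, -0.25)
(p₂, q₂, r₂) = (0, 0, -0.25) − 0.125·(0, 1, 7) = (0, -0.125, -1.125)
(p₃, q₃, r₃) = (0, -0.125, -1.125) − 0.125·(0, 0.25, 3.5) = (0, -0.15625, -1.5625)
(p₄, q₄, r₄) = (0, -0.15625, -1.5625) − 0.125·(0, 0.0625, 1.75) = (0, -0.1640625, -1.78125)
∂E/∂p at (0, -0.1640625, -1.78125) = 0

0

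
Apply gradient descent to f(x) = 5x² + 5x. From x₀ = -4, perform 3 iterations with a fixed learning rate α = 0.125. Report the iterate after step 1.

f′(x) = 10x + 5
Step 1: f′(-4) = -35; x₁ = -4 − 0.125·(-35) = 0.375

0.375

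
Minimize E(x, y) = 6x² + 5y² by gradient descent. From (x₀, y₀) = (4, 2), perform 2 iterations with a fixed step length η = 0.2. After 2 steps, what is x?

7.84

∇E = (12x, 10y)
Step 1: at (4, 2), ∇E = (48, 20) → (4, 2) − 0.2·(48, 20) = (-5.6, -2)
Step 2: at (-5.6, -2), ∇E = (-67.2, -20) → (-5.6, -2) − 0.2·(-67.2, -20) = (7.84, 2)
x = 7.84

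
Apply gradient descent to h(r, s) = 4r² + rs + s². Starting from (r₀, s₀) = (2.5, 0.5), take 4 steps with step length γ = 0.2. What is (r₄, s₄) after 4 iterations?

(0.4, 0.08)

∇h = (8r + s, r + 2s)
Step 1: at (2.5, 0.5), ∇h = (20.5, 3.5) → (2.5, 0.5) − 0.2·(20.5, 3.5) = (-1.6, -0.2)
Step 2: at (-1.6, -0.2), ∇h = (-13, -2) → (-1.6, -0.2) − 0.2·(-13, -2) = (1, 0.2)
Step 3: at (1, 0.2), ∇h = (8.2, 1.4) → (1, 0.2) − 0.2·(8.2, 1.4) = (-0.64, -0.08)
Step 4: at (-0.64, -0.08), ∇h = (-5.2, -0.8) → (-0.64, -0.08) − 0.2·(-5.2, -0.8) = (0.4, 0.08)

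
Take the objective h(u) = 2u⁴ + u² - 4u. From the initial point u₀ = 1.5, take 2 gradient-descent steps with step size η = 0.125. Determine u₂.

h′(u) = 8u³ + 2u - 4
u₁ = 1.5 − 0.125·26 = -1.75
u₂ = -1.75 − 0.125·(-50.375) = 4.546875

4.546875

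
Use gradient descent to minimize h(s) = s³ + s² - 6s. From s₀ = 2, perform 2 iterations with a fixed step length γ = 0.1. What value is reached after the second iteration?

1.1

h′(s) = 3s² + 2s - 6
Step 1: h′(2) = 10; s₁ = 2 − 0.1·10 = 1
Step 2: h′(1) = -1; s₂ = 1 − 0.1·(-1) = 1.1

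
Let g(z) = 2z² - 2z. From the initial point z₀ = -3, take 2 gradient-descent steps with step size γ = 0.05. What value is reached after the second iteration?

-1.74

g′(z) = 4z - 2
z₁ = -3 − 0.05·(-14) = -2.3
z₂ = -2.3 − 0.05·(-11.2) = -1.74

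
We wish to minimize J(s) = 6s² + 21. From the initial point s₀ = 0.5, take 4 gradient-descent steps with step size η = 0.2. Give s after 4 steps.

J′(s) = 12s
s₁ = 0.5 − 0.2·6 = -0.7
s₂ = -0.7 − 0.2·(-8.4) = 0.98
s₃ = 0.98 − 0.2·11.76 = -1.372
s₄ = -1.372 − 0.2·(-16.464) = 1.9208

1.9208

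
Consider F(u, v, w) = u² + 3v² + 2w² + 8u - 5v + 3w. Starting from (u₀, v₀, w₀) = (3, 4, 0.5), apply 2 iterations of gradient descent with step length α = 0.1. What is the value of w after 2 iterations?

∇F = (2u + 8, 6v - 5, 4w + 3)
(u₁, v₁, w₁) = (3, 4, 0.5) − 0.1·(14, 19, 5) = (1.6, 2.1, 0)
(u₂, v₂, w₂) = (1.6, 2.1, 0) − 0.1·(11.2, 7.6, 3) = (0.48, 1.34, -0.3)
w = -0.3

-0.3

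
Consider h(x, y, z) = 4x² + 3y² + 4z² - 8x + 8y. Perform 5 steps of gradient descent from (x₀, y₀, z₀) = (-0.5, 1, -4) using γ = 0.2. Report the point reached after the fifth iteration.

(1.11664, -1.33408, 0.31104)

∇h = (8x - 8, 6y + 8, 8z)
(x₁, y₁, z₁) = (-0.5, 1, -4) − 0.2·(-12, 14, -32) = (1.9, -1.8, 2.4)
(x₂, y₂, z₂) = (1.9, -1.8, 2.4) − 0.2·(7.2, -2.8, 19.2) = (0.46, -1.24, -1.44)
(x₃, y₃, z₃) = (0.46, -1.24, -1.44) − 0.2·(-4.32, 0.56, -11.52) = (1.324, -1.352, 0.864)
(x₄, y₄, z₄) = (1.324, -1.352, 0.864) − 0.2·(2.592, -0.112, 6.912) = (0.8056, -1.3296, -0.5184)
(x₅, y₅, z₅) = (0.8056, -1.3296, -0.5184) − 0.2·(-1.5552, 0.0224, -4.1472) = (1.11664, -1.33408, 0.31104)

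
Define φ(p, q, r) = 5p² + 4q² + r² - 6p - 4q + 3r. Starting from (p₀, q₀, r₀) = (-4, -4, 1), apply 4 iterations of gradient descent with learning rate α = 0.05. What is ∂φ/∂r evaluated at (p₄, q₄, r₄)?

∇φ = (10p - 6, 8q - 4, 2r + 3)
Step 1: at (-4, -4, 1), ∇φ = (-46, -36, 5) → (-4, -4, 1) − 0.05·(-46, -36, 5) = (-1.7, -2.2, 0.75)
Step 2: at (-1.7, -2.2, 0.75), ∇φ = (-23, -21.6, 4.5) → (-1.7, -2.2, 0.75) − 0.05·(-23, -21.6, 4.5) = (-0.55, -1.12, 0.525)
Step 3: at (-0.55, -1.12, 0.525), ∇φ = (-11.5, -12.96, 4.05) → (-0.55, -1.12, 0.525) − 0.05·(-11.5, -12.96, 4.05) = (0.025, -0.472, 0.3225)
Step 4: at (0.025, -0.472, 0.3225), ∇φ = (-5.75, -7.776, 3.645) → (0.025, -0.472, 0.3225) − 0.05·(-5.75, -7.776, 3.645) = (0.3125, -0.0832, 0.14025)
∂φ/∂r at (0.3125, -0.0832, 0.14025) = 3.2805

3.2805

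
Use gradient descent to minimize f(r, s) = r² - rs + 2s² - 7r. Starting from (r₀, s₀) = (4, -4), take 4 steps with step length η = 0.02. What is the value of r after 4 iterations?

∇f = (2r - s - 7, -r + 4s)
(r₁, s₁) = (4, -4) − 0.02·(5, -20) = (3.9, -3.6)
(r₂, s₂) = (3.9, -3.6) − 0.02·(4.4, -18.3) = (3.812, -3.234)
(r₃, s₃) = (3.812, -3.234) − 0.02·(3.858, -16.748) = (3.73484, -2.89904)
(r₄, s₄) = (3.73484, -2.89904) − 0.02·(3.36872, -15.331) = (3.6674656, -2.59242)
r = 3.6674656

3.6674656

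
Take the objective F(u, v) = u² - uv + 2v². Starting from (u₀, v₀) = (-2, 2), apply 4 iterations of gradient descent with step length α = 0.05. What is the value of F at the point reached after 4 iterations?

2.529605141875

∇F = (2u - v, -u + 4v)
Step 1: at (-2, 2), ∇F = (-6, 10) → (-2, 2) − 0.05·(-6, 10) = (-1.7, 1.5)
Step 2: at (-1.7, 1.5), ∇F = (-4.9, 7.7) → (-1.7, 1.5) − 0.05·(-4.9, 7.7) = (-1.455, 1.115)
Step 3: at (-1.455, 1.115), ∇F = (-4.025, 5.915) → (-1.455, 1.115) − 0.05·(-4.025, 5.915) = (-1.25375, 0.81925)
Step 4: at (-1.25375, 0.81925), ∇F = (-3.32675, 4.53075) → (-1.25375, 0.81925) − 0.05·(-3.32675, 4.53075) = (-1.0874125, 0.5927125)
F(-1.0874125, 0.5927125) = 2.529605141875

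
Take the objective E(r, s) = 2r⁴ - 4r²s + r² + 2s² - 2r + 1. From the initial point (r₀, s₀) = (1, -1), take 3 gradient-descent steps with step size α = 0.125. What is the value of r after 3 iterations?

∇E = (8r³ - 8rs + 2r - 2, -4r² + 4s)
(r₁, s₁) = (1, -1) − 0.125·(16, -8) = (-1, 0)
(r₂, s₂) = (-1, 0) − 0.125·(-12, -4) = (0.5, 0.5)
(r₃, s₃) = (0.5, 0.5) − 0.125·(-2, 1) = (0.75, 0.375)
r = 0.75

0.75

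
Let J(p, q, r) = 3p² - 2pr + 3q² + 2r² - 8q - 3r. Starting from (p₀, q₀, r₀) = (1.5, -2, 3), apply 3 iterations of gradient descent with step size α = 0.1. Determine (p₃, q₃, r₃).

(0.78, 1.12, 1.68)

∇J = (6p - 2r, 6q - 8, -2p + 4r - 3)
Step 1: at (1.5, -2, 3), ∇J = (3, -20, 6) → (1.5, -2, 3) − 0.1·(3, -20, 6) = (1.2, 0, 2.4)
Step 2: at (1.2, 0, 2.4), ∇J = (2.4, -8, 4.2) → (1.2, 0, 2.4) − 0.1·(2.4, -8, 4.2) = (0.96, 0.8, 1.98)
Step 3: at (0.96, 0.8, 1.98), ∇J = (1.8, -3.2, 3) → (0.96, 0.8, 1.98) − 0.1·(1.8, -3.2, 3) = (0.78, 1.12, 1.68)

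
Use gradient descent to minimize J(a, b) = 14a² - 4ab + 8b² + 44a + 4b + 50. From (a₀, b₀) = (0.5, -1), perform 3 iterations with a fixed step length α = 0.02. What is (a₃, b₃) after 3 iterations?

(-1.486112, -0.60864)

∇J = (28a - 4b + 44, -4a + 16b + 4)
Step 1: at (0.5, -1), ∇J = (62, -14) → (0.5, -1) − 0.02·(62, -14) = (-0.74, -0.72)
Step 2: at (-0.74, -0.72), ∇J = (26.16, -4.56) → (-0.74, -0.72) − 0.02·(26.16, -4.56) = (-1.2632, -0.6288)
Step 3: at (-1.2632, -0.6288), ∇J = (11.1456, -1.008) → (-1.2632, -0.6288) − 0.02·(11.1456, -1.008) = (-1.486112, -0.60864)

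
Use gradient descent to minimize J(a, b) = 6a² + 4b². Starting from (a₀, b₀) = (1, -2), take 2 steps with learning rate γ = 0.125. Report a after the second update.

∇J = (12a, 8b)
(a₁, b₁) = (1, -2) − 0.125·(12, -16) = (-0.5, 0)
(a₂, b₂) = (-0.5, 0) − 0.125·(-6, 0) = (0.25, 0)
a = 0.25

0.25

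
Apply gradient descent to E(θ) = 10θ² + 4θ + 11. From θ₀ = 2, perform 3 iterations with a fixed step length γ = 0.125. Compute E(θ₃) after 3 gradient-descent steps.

561.90625

E′(θ) = 20θ + 4
θ₁ = 2 − 0.125·44 = -3.5
θ₂ = -3.5 − 0.125·(-66) = 4.75
θ₃ = 4.75 − 0.125·99 = -7.625
E(-7.625) = 561.90625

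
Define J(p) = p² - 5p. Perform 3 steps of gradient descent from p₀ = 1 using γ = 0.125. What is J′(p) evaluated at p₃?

J′(p) = 2p - 5
p₁ = 1 − 0.125·(-3) = 1.375
p₂ = 1.375 − 0.125·(-2.25) = 1.65625
p₃ = 1.65625 − 0.125·(-1.6875) = 1.8671875
J′(p) at (1.8671875) = -1.265625

-1.265625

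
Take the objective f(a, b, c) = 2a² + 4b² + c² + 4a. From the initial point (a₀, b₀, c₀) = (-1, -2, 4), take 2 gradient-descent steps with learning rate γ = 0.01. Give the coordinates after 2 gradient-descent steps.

(-1, -1.6928, 3.8416)

∇f = (4a + 4, 8b, 2c)
Step 1: at (-1, -2, 4), ∇f = (0, -16, 8) → (-1, -2, 4) − 0.01·(0, -16, 8) = (-1, -1.84, 3.92)
Step 2: at (-1, -1.84, 3.92), ∇f = (0, -14.72, 7.84) → (-1, -1.84, 3.92) − 0.01·(0, -14.72, 7.84) = (-1, -1.6928, 3.8416)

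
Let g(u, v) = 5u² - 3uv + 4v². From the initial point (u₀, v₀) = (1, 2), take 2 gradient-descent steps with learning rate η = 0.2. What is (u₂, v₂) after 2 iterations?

(-0.56, 0.48)

∇g = (10u - 3v, -3u + 8v)
Step 1: at (1, 2), ∇g = (4, 13) → (1, 2) − 0.2·(4, 13) = (0.2, -0.6)
Step 2: at (0.2, -0.6), ∇g = (3.8, -5.4) → (0.2, -0.6) − 0.2·(3.8, -5.4) = (-0.56, 0.48)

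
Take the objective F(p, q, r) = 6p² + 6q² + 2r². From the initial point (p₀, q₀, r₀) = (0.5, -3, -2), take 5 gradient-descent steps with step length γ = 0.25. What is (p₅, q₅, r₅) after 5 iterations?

(-16, 96, 0)

∇F = (12p, 12q, 4r)
(p₁, q₁, r₁) = (0.5, -3, -2) − 0.25·(6, -36, -8) = (-1, 6, 0)
(p₂, q₂, r₂) = (-1, 6, 0) − 0.25·(-12, 72, 0) = (2, -12, 0)
(p₃, q₃, r₃) = (2, -12, 0) − 0.25·(24, -144, 0) = (-4, 24, 0)
(p₄, q₄, r₄) = (-4, 24, 0) − 0.25·(-48, 288, 0) = (8, -48, 0)
(p₅, q₅, r₅) = (8, -48, 0) − 0.25·(96, -576, 0) = (-16, 96, 0)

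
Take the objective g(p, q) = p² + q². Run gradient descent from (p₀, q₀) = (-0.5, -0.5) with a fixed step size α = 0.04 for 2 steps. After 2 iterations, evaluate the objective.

∇g = (2p, 2q)
(p₁, q₁) = (-0.5, -0.5) − 0.04·(-1, -1) = (-0.46, -0.46)
(p₂, q₂) = (-0.46, -0.46) − 0.04·(-0.92, -0.92) = (-0.4232, -0.4232)
g(-0.4232, -0.4232) = 0.35819648

0.35819648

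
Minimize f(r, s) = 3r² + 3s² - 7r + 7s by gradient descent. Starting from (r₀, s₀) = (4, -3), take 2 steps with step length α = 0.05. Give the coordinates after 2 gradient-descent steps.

∇f = (6r - 7, 6s + 7)
(r₁, s₁) = (4, -3) − 0.05·(17, -11) = (3.15, -2.45)
(r₂, s₂) = (3.15, -2.45) − 0.05·(11.9, -7.7) = (2.555, -2.065)

(2.555, -2.065)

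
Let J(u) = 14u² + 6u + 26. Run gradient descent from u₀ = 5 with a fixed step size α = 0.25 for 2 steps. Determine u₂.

187.5

J′(u) = 28u + 6
Step 1: J′(5) = 146; u₁ = 5 − 0.25·146 = -31.5
Step 2: J′(-31.5) = -876; u₂ = -31.5 − 0.25·(-876) = 187.5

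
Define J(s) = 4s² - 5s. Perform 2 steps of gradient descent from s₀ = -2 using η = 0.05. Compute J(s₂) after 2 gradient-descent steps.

2.0096

J′(s) = 8s - 5
Step 1: J′(-2) = -21; s₁ = -2 − 0.05·(-21) = -0.95
Step 2: J′(-0.95) = -12.6; s₂ = -0.95 − 0.05·(-12.6) = -0.32
J(-0.32) = 2.0096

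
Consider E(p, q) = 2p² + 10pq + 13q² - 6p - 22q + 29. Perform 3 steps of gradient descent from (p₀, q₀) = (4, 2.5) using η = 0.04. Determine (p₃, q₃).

∇E = (4p + 10q - 6, 10p + 26q - 22)
Step 1: at (4, 2.5), ∇E = (35, 83) → (4, 2.5) − 0.04·(35, 83) = (2.6, -0.82)
Step 2: at (2.6, -0.82), ∇E = (-3.8, -17.32) → (2.6, -0.82) − 0.04·(-3.8, -17.32) = (2.752, -0.1272)
Step 3: at (2.752, -0.1272), ∇E = (3.736, 2.2128) → (2.752, -0.1272) − 0.04·(3.736, 2.2128) = (2.60256, -0.215712)

(2.60256, -0.215712)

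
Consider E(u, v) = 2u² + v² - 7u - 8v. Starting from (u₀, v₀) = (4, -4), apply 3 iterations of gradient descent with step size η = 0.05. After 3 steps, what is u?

2.902

∇E = (4u - 7, 2v - 8)
(u₁, v₁) = (4, -4) − 0.05·(9, -16) = (3.55, -3.2)
(u₂, v₂) = (3.55, -3.2) − 0.05·(7.2, -14.4) = (3.19, -2.48)
(u₃, v₃) = (3.19, -2.48) − 0.05·(5.76, -12.96) = (2.902, -1.832)
u = 2.902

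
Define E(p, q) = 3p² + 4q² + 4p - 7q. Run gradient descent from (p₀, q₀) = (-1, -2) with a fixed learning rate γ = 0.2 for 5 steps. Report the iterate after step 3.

∇E = (6p + 4, 8q - 7)
(p₁, q₁) = (-1, -2) − 0.2·(-2, -23) = (-0.6, 2.6)
(p₂, q₂) = (-0.6, 2.6) − 0.2·(0.4, 13.8) = (-0.68, -0.16)
(p₃, q₃) = (-0.68, -0.16) − 0.2·(-0.08, -8.28) = (-0.664, 1.496)

(-0.664, 1.496)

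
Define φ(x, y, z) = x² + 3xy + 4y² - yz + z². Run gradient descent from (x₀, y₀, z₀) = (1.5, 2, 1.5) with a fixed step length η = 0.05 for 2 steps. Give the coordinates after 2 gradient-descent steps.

∇φ = (2x + 3y, 3x + 8y - z, -y + 2z)
Step 1: at (1.5, 2, 1.5), ∇φ = (9, 19, 1) → (1.5, 2, 1.5) − 0.05·(9, 19, 1) = (1.05, 1.05, 1.45)
Step 2: at (1.05, 1.05, 1.45), ∇φ = (5.25, 10.1, 1.85) → (1.05, 1.05, 1.45) − 0.05·(5.25, 10.1, 1.85) = (0.7875, 0.545, 1.3575)

(0.7875, 0.545, 1.3575)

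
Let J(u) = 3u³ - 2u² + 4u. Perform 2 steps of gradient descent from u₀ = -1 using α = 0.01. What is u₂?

-1.380001

J′(u) = 9u² - 4u + 4
Step 1: J′(-1) = 17; u₁ = -1 − 0.01·17 = -1.17
Step 2: J′(-1.17) = 21.0001; u₂ = -1.17 − 0.01·21.0001 = -1.380001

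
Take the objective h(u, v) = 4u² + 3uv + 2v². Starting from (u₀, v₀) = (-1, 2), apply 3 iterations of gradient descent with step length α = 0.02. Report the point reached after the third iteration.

∇h = (8u + 3v, 3u + 4v)
(u₁, v₁) = (-1, 2) − 0.02·(-2, 5) = (-0.96, 1.9)
(u₂, v₂) = (-0.96, 1.9) − 0.02·(-1.98, 4.72) = (-0.9204, 1.8056)
(u₃, v₃) = (-0.9204, 1.8056) − 0.02·(-1.9464, 4.4612) = (-0.881472, 1.716376)

(-0.881472, 1.716376)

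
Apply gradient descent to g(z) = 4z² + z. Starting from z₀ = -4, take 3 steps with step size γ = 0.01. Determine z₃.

-3.142416

g′(z) = 8z + 1
z₁ = -4 − 0.01·(-31) = -3.69
z₂ = -3.69 − 0.01·(-28.52) = -3.4048
z₃ = -3.4048 − 0.01·(-26.2384) = -3.142416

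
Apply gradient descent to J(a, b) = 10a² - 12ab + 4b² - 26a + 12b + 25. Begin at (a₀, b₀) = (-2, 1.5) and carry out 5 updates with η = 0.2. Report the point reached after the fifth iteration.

∇J = (20a - 12b - 26, -12a + 8b + 12)
Step 1: at (-2, 1.5), ∇J = (-84, 48) → (-2, 1.5) − 0.2·(-84, 48) = (14.8, -8.1)
Step 2: at (14.8, -8.1), ∇J = (367.2, -230.4) → (14.8, -8.1) − 0.2·(367.2, -230.4) = (-58.64, 37.98)
Step 3: at (-58.64, 37.98), ∇J = (-1654.56, 1019.52) → (-58.64, 37.98) − 0.2·(-1654.56, 1019.52) = (272.272, -165.924)
Step 4: at (272.272, -165.924), ∇J = (7410.528, -4582.656) → (272.272, -165.924) − 0.2·(7410.528, -4582.656) = (-1209.8336, 750.6072)
Step 5: at (-1209.8336, 750.6072), ∇J = (-33229.9584, 20534.8608) → (-1209.8336, 750.6072) − 0.2·(-33229.9584, 20534.8608) = (5436.15808, -3356.36496)

(5436.15808, -3356.36496)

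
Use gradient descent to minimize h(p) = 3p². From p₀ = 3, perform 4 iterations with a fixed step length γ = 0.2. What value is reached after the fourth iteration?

0.0048

h′(p) = 6p
Step 1: h′(3) = 18; p₁ = 3 − 0.2·18 = -0.6
Step 2: h′(-0.6) = -3.6; p₂ = -0.6 − 0.2·(-3.6) = 0.12
Step 3: h′(0.12) = 0.72; p₃ = 0.12 − 0.2·0.72 = -0.024
Step 4: h′(-0.024) = -0.144; p₄ = -0.024 − 0.2·(-0.144) = 0.0048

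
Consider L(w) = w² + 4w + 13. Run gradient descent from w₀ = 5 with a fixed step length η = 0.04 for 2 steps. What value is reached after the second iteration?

3.9248

L′(w) = 2w + 4
w₁ = 5 − 0.04·14 = 4.44
w₂ = 4.44 − 0.04·12.88 = 3.9248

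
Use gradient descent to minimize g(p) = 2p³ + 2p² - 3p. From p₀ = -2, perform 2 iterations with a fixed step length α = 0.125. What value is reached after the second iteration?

g′(p) = 6p² + 4p - 3
p₁ = -2 − 0.125·13 = -3.625
p₂ = -3.625 − 0.125·61.34375 = -11.29296875

-11.29296875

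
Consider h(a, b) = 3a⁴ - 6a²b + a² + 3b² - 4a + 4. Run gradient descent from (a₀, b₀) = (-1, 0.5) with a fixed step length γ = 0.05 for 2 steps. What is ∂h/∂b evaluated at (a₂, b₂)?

∇h = (12a³ - 12ab + 2a - 4, -6a² + 6b)
Step 1: at (-1, 0.5), ∇h = (-12, -3) → (-1, 0.5) − 0.05·(-12, -3) = (-0.4, 0.65)
Step 2: at (-0.4, 0.65), ∇h = (-2.448, 2.94) → (-0.4, 0.65) − 0.05·(-2.448, 2.94) = (-0.2776, 0.503)
∂h/∂b at (-0.2776, 0.503) = 2.55562944

2.55562944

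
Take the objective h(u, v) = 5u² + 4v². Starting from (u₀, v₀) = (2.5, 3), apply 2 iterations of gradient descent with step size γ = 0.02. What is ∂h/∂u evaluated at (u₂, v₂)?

∇h = (10u, 8v)
(u₁, v₁) = (2.5, 3) − 0.02·(25, 24) = (2, 2.52)
(u₂, v₂) = (2, 2.52) − 0.02·(20, 20.16) = (1.6, 2.1168)
∂h/∂u at (1.6, 2.1168) = 16

16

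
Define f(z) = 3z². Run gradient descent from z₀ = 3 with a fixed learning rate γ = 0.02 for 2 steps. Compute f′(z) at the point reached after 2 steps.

f′(z) = 6z
z₁ = 3 − 0.02·18 = 2.64
z₂ = 2.64 − 0.02·15.84 = 2.3232
f′(z) at (2.3232) = 13.9392

13.9392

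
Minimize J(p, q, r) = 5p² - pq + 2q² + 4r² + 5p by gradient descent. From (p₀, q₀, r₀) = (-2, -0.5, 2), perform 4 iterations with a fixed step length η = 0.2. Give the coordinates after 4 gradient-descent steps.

(-2.0928, 0.1264, 0.2592)

∇J = (10p - q + 5, -p + 4q, 8r)
(p₁, q₁, r₁) = (-2, -0.5, 2) − 0.2·(-14.5, 0, 16) = (0.9, -0.5, -1.2)
(p₂, q₂, r₂) = (0.9, -0.5, -1.2) − 0.2·(14.5, -2.9, -9.6) = (-2, 0.08, 0.72)
(p₃, q₃, r₃) = (-2, 0.08, 0.72) − 0.2·(-15.08, 2.32, 5.76) = (1.016, -0.384, -0.432)
(p₄, q₄, r₄) = (1.016, -0.384, -0.432) − 0.2·(15.544, -2.552, -3.456) = (-2.0928, 0.1264, 0.2592)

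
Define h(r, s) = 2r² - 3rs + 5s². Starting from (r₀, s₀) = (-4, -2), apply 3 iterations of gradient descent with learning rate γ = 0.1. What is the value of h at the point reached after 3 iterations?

3.959928

∇h = (4r - 3s, -3r + 10s)
(r₁, s₁) = (-4, -2) − 0.1·(-10, -8) = (-3, -1.2)
(r₂, s₂) = (-3, -1.2) − 0.1·(-8.4, -3) = (-2.16, -0.9)
(r₃, s₃) = (-2.16, -0.9) − 0.1·(-5.94, -2.52) = (-1.566, -0.648)
h(-1.566, -0.648) = 3.959928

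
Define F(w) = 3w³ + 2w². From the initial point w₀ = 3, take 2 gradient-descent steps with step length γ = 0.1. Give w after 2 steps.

F′(w) = 9w² + 4w
Step 1: F′(3) = 93; w₁ = 3 − 0.1·93 = -6.3
Step 2: F′(-6.3) = 332.01; w₂ = -6.3 − 0.1·332.01 = -39.501

-39.501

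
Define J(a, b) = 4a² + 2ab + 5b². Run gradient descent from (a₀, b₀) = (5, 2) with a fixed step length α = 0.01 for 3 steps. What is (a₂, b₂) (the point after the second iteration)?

(4.1612, 1.4388)

∇J = (8a + 2b, 2a + 10b)
Step 1: at (5, 2), ∇J = (44, 30) → (5, 2) − 0.01·(44, 30) = (4.56, 1.7)
Step 2: at (4.56, 1.7), ∇J = (39.88, 26.12) → (4.56, 1.7) − 0.01·(39.88, 26.12) = (4.1612, 1.4388)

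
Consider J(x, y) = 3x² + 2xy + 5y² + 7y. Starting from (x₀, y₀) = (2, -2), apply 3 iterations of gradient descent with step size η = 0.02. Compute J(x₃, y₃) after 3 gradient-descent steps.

3.565152508928

∇J = (6x + 2y, 2x + 10y + 7)
Step 1: at (2, -2), ∇J = (8, -9) → (2, -2) − 0.02·(8, -9) = (1.84, -1.82)
Step 2: at (1.84, -1.82), ∇J = (7.4, -7.52) → (1.84, -1.82) − 0.02·(7.4, -7.52) = (1.692, -1.6696)
Step 3: at (1.692, -1.6696), ∇J = (6.8128, -6.312) → (1.692, -1.6696) − 0.02·(6.8128, -6.312) = (1.555744, -1.54336)
J(1.555744, -1.54336) = 3.565152508928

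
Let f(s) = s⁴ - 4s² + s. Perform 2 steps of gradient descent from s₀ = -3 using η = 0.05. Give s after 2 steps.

f′(s) = 4s³ - 8s + 1
Step 1: f′(-3) = -83; s₁ = -3 − 0.05·(-83) = 1.15
Step 2: f′(1.15) = -2.1165; s₂ = 1.15 − 0.05·(-2.1165) = 1.255825

1.255825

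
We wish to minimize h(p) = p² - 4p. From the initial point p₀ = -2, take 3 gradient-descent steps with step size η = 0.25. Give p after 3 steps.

1.5

h′(p) = 2p - 4
Step 1: h′(-2) = -8; p₁ = -2 − 0.25·(-8) = 0
Step 2: h′(0) = -4; p₂ = 0 − 0.25·(-4) = 1
Step 3: h′(1) = -2; p₃ = 1 − 0.25·(-2) = 1.5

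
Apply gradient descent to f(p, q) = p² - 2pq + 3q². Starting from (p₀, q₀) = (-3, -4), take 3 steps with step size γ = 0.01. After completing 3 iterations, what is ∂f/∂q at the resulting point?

∇f = (2p - 2q, -2p + 6q)
(p₁, q₁) = (-3, -4) − 0.01·(2, -18) = (-3.02, -3.82)
(p₂, q₂) = (-3.02, -3.82) − 0.01·(1.6, -16.88) = (-3.036, -3.6512)
(p₃, q₃) = (-3.036, -3.6512) − 0.01·(1.2304, -15.8352) = (-3.048304, -3.492848)
∂f/∂q at (-3.048304, -3.492848) = -14.86048

-14.86048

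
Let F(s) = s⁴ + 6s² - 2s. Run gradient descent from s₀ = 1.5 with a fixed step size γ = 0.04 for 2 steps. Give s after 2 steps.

0.24115712

F′(s) = 4s³ + 12s - 2
Step 1: F′(1.5) = 29.5; s₁ = 1.5 − 0.04·29.5 = 0.32
Step 2: F′(0.32) = 1.971072; s₂ = 0.32 − 0.04·1.971072 = 0.24115712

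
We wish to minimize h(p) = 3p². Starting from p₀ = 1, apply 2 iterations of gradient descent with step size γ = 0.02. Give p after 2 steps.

h′(p) = 6p
p₁ = 1 − 0.02·6 = 0.88
p₂ = 0.88 − 0.02·5.28 = 0.7744

0.7744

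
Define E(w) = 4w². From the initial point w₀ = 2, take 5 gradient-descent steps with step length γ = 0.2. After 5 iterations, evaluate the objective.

E′(w) = 8w
Step 1: E′(2) = 16; w₁ = 2 − 0.2·16 = -1.2
Step 2: E′(-1.2) = -9.6; w₂ = -1.2 − 0.2·(-9.6) = 0.72
Step 3: E′(0.72) = 5.76; w₃ = 0.72 − 0.2·5.76 = -0.432
Step 4: E′(-0.432) = -3.456; w₄ = -0.432 − 0.2·(-3.456) = 0.2592
Step 5: E′(0.2592) = 2.0736; w₅ = 0.2592 − 0.2·2.0736 = -0.15552
E(-0.15552) = 0.0967458816

0.0967458816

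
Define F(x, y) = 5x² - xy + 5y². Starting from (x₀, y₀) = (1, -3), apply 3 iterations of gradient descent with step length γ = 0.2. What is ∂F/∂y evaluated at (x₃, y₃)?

42.624

∇F = (10x - y, -x + 10y)
(x₁, y₁) = (1, -3) − 0.2·(13, -31) = (-1.6, 3.2)
(x₂, y₂) = (-1.6, 3.2) − 0.2·(-19.2, 33.6) = (2.24, -3.52)
(x₃, y₃) = (2.24, -3.52) − 0.2·(25.92, -37.44) = (-2.944, 3.968)
∂F/∂y at (-2.944, 3.968) = 42.624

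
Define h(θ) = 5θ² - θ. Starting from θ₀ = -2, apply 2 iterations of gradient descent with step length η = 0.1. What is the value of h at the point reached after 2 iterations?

-0.05

h′(θ) = 10θ - 1
θ₁ = -2 − 0.1·(-21) = 0.1
θ₂ = 0.1 − 0.1·0 = 0.1
h(0.1) = -0.05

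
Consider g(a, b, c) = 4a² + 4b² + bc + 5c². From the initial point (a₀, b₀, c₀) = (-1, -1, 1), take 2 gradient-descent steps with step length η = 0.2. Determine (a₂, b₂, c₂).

(-0.36, -0.08, 0.72)

∇g = (8a, 8b + c, b + 10c)
Step 1: at (-1, -1, 1), ∇g = (-8, -7, 9) → (-1, -1, 1) − 0.2·(-8, -7, 9) = (0.6, 0.4, -0.8)
Step 2: at (0.6, 0.4, -0.8), ∇g = (4.8, 2.4, -7.6) → (0.6, 0.4, -0.8) − 0.2·(4.8, 2.4, -7.6) = (-0.36, -0.08, 0.72)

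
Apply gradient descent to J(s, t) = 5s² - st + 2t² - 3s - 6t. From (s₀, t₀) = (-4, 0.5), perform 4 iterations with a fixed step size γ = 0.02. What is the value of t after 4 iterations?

0.58600472

∇J = (10s - t - 3, -s + 4t - 6)
Step 1: at (-4, 0.5), ∇J = (-43.5, 0) → (-4, 0.5) − 0.02·(-43.5, 0) = (-3.13, 0.5)
Step 2: at (-3.13, 0.5), ∇J = (-34.8, -0.87) → (-3.13, 0.5) − 0.02·(-34.8, -0.87) = (-2.434, 0.5174)
Step 3: at (-2.434, 0.5174), ∇J = (-27.8574, -1.4964) → (-2.434, 0.5174) − 0.02·(-27.8574, -1.4964) = (-1.876852, 0.547328)
Step 4: at (-1.876852, 0.547328), ∇J = (-22.315848, -1.933836) → (-1.876852, 0.547328) − 0.02·(-22.315848, -1.933836) = (-1.43053504, 0.58600472)
t = 0.58600472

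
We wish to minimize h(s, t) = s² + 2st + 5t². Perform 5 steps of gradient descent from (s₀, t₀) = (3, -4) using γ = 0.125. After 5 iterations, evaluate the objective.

∇h = (2s + 2t, 2s + 10t)
Step 1: at (3, -4), ∇h = (-2, -34) → (3, -4) − 0.125·(-2, -34) = (3.25, 0.25)
Step 2: at (3.25, 0.25), ∇h = (7, 9) → (3.25, 0.25) − 0.125·(7, 9) = (2.375, -0.875)
Step 3: at (2.375, -0.875), ∇h = (3, -4) → (2.375, -0.875) − 0.125·(3, -4) = (2, -0.375)
Step 4: at (2, -0.375), ∇h = (3.25, 0.25) → (2, -0.375) − 0.125·(3.25, 0.25) = (1.59375, -0.40625)
Step 5: at (1.59375, -0.40625), ∇h = (2.375, -0.875) → (1.59375, -0.40625) − 0.125·(2.375, -0.875) = (1.296875, -0.296875)
h(1.296875, -0.296875) = 1.3525390625

1.3525390625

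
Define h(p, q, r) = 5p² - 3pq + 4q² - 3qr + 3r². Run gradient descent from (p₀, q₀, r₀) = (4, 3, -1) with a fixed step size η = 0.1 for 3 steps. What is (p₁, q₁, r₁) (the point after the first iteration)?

∇h = (10p - 3q, -3p + 8q - 3r, -3q + 6r)
Step 1: at (4, 3, -1), ∇h = (31, 15, -15) → (4, 3, -1) − 0.1·(31, 15, -15) = (0.9, 1.5, 0.5)

(0.9, 1.5, 0.5)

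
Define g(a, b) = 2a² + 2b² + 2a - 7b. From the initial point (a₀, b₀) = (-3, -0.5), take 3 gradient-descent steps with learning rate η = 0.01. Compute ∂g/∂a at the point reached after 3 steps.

∇g = (4a + 2, 4b - 7)
Step 1: at (-3, -0.5), ∇g = (-10, -9) → (-3, -0.5) − 0.01·(-10, -9) = (-2.9, -0.41)
Step 2: at (-2.9, -0.41), ∇g = (-9.6, -8.64) → (-2.9, -0.41) − 0.01·(-9.6, -8.64) = (-2.804, -0.3236)
Step 3: at (-2.804, -0.3236), ∇g = (-9.216, -8.2944) → (-2.804, -0.3236) − 0.01·(-9.216, -8.2944) = (-2.71184, -0.240656)
∂g/∂a at (-2.71184, -0.240656) = -8.84736

-8.84736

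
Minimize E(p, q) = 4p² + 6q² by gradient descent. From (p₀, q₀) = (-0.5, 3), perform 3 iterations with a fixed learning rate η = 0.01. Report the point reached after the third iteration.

∇E = (8p, 12q)
Step 1: at (-0.5, 3), ∇E = (-4, 36) → (-0.5, 3) − 0.01·(-4, 36) = (-0.46, 2.64)
Step 2: at (-0.46, 2.64), ∇E = (-3.68, 31.68) → (-0.46, 2.64) − 0.01·(-3.68, 31.68) = (-0.4232, 2.3232)
Step 3: at (-0.4232, 2.3232), ∇E = (-3.3856, 27.8784) → (-0.4232, 2.3232) − 0.01·(-3.3856, 27.8784) = (-0.389344, 2.044416)

(-0.389344, 2.044416)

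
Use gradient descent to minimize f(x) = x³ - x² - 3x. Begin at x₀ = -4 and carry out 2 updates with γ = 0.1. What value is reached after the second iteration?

-36.807

f′(x) = 3x² - 2x - 3
x₁ = -4 − 0.1·53 = -9.3
x₂ = -9.3 − 0.1·275.07 = -36.807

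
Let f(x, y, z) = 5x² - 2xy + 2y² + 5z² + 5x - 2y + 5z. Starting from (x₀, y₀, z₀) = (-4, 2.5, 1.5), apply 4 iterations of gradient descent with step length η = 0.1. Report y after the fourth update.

0.4776

∇f = (10x - 2y + 5, -2x + 4y - 2, 10z + 5)
Step 1: at (-4, 2.5, 1.5), ∇f = (-40, 16, 20) → (-4, 2.5, 1.5) − 0.1·(-40, 16, 20) = (0, 0.9, -0.5)
Step 2: at (0, 0.9, -0.5), ∇f = (3.2, 1.6, 0) → (0, 0.9, -0.5) − 0.1·(3.2, 1.6, 0) = (-0.32, 0.74, -0.5)
Step 3: at (-0.32, 0.74, -0.5), ∇f = (0.32, 1.6, 0) → (-0.32, 0.74, -0.5) − 0.1·(0.32, 1.6, 0) = (-0.352, 0.58, -0.5)
Step 4: at (-0.352, 0.58, -0.5), ∇f = (0.32, 1.024, 0) → (-0.352, 0.58, -0.5) − 0.1·(0.32, 1.024, 0) = (-0.384, 0.4776, -0.5)
y = 0.4776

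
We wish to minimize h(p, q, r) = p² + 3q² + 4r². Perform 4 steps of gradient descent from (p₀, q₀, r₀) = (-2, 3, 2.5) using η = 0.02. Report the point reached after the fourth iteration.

∇h = (2p, 6q, 8r)
(p₁, q₁, r₁) = (-2, 3, 2.5) − 0.02·(-4, 18, 20) = (-1.92, 2.64, 2.1)
(p₂, q₂, r₂) = (-1.92, 2.64, 2.1) − 0.02·(-3.84, 15.84, 16.8) = (-1.8432, 2.3232, 1.764)
(p₃, q₃, r₃) = (-1.8432, 2.3232, 1.764) − 0.02·(-3.6864, 13.9392, 14.112) = (-1.769472, 2.044416, 1.48176)
(p₄, q₄, r₄) = (-1.769472, 2.044416, 1.48176) − 0.02·(-3.538944, 12.266496, 11.85408) = (-1.69869312, 1.79908608, 1.2446784)

(-1.69869312, 1.79908608, 1.2446784)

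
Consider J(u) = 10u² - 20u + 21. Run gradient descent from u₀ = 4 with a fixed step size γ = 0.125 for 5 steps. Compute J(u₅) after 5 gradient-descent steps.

5200.853515625

J′(u) = 20u - 20
Step 1: J′(4) = 60; u₁ = 4 − 0.125·60 = -3.5
Step 2: J′(-3.5) = -90; u₂ = -3.5 − 0.125·(-90) = 7.75
Step 3: J′(7.75) = 135; u₃ = 7.75 − 0.125·135 = -9.125
Step 4: J′(-9.125) = -202.5; u₄ = -9.125 − 0.125·(-202.5) = 16.1875
Step 5: J′(16.1875) = 303.75; u₅ = 16.1875 − 0.125·303.75 = -21.78125
J(-21.78125) = 5200.853515625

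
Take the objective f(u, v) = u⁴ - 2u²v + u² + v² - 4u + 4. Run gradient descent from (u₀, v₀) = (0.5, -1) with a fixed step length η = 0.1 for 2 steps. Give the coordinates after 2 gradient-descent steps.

∇f = (4u³ - 4uv + 2u - 4, -2u² + 2v)
Step 1: at (0.5, -1), ∇f = (-0.5, -2.5) → (0.5, -1) − 0.1·(-0.5, -2.5) = (0.55, -0.75)
Step 2: at (0.55, -0.75), ∇f = (-0.5845, -2.105) → (0.55, -0.75) − 0.1·(-0.5845, -2.105) = (0.60845, -0.5395)

(0.60845, -0.5395)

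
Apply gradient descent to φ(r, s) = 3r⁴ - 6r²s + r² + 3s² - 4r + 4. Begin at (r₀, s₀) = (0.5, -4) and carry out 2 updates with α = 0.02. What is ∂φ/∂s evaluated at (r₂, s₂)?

-18.4698689286

∇φ = (12r³ - 12rs + 2r - 4, -6r² + 6s)
Step 1: at (0.5, -4), ∇φ = (22.5, -25.5) → (0.5, -4) − 0.02·(22.5, -25.5) = (0.05, -3.49)
Step 2: at (0.05, -3.49), ∇φ = (-1.8045, -20.955) → (0.05, -3.49) − 0.02·(-1.8045, -20.955) = (0.08609, -3.0709)
∂φ/∂s at (0.08609, -3.0709) = -18.4698689286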